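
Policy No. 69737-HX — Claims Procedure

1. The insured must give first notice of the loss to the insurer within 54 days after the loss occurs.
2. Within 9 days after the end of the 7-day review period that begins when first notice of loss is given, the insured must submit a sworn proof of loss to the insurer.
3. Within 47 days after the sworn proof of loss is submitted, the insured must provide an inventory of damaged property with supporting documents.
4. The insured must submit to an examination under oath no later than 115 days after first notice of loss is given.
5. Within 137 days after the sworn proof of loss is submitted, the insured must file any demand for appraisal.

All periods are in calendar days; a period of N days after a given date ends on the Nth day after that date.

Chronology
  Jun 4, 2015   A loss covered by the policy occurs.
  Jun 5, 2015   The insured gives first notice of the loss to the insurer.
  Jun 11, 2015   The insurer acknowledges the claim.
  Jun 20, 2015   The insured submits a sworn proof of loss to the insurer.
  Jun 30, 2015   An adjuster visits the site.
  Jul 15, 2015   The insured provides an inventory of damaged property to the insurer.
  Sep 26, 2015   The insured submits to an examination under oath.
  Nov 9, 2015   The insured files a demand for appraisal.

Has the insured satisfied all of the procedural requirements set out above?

No

Step 1: 54 days after Jun 4, 2015 (when the loss occurs) is Jul 28, 2015; done Jun 5, 2015 — timely.
Step 2: 9 days after Jun 12, 2015 (end of the 7-day review period, which began when first notice of loss is given on Jun 5, 2015) is Jun 21, 2015; done Jun 20, 2015 — timely.
Step 3: 47 days after Jun 20, 2015 (when the sworn proof of loss is submitted) is Aug 6, 2015; Jul 15, 2015 is within that limit.
Step 4: 115 days after Jun 5, 2015 (when first notice of loss is given) is Sep 28, 2015; completed Sep 26, 2015, before the deadline.
Step 5: 137 days after Jun 20, 2015 (when the sworn proof of loss is submitted) is Nov 4, 2015; not done until Nov 9, 2015, 5 days after the deadline.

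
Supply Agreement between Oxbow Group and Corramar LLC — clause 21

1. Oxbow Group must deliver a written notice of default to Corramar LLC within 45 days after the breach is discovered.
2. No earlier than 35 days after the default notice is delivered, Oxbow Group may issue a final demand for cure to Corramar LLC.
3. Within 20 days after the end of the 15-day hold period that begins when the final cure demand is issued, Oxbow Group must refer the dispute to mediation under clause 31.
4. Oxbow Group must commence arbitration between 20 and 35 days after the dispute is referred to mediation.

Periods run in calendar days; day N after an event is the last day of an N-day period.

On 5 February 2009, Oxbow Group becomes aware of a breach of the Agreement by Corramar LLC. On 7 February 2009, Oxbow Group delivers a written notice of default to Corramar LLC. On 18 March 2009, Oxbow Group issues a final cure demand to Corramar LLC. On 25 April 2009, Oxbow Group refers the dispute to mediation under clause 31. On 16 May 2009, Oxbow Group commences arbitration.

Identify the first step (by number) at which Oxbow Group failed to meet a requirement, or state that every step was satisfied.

Step 3

Step 1 — counting 45 days from 5 February 2009 (when the breach is discovered) gives a deadline of 22 March 2009; 7 February 2009 is within that limit.
Step 2 — must wait 35 days from 7 February 2009 (when the default notice is delivered), so not before 14 March 2009; done 18 March 2009 — permitted.
Step 3 — counting 20 days from 2 April 2009 (end of the 15-day hold period, which began when the final cure demand is issued on 18 March 2009) gives a deadline of 22 April 2009; not done until 25 April 2009, 3 days after the deadline.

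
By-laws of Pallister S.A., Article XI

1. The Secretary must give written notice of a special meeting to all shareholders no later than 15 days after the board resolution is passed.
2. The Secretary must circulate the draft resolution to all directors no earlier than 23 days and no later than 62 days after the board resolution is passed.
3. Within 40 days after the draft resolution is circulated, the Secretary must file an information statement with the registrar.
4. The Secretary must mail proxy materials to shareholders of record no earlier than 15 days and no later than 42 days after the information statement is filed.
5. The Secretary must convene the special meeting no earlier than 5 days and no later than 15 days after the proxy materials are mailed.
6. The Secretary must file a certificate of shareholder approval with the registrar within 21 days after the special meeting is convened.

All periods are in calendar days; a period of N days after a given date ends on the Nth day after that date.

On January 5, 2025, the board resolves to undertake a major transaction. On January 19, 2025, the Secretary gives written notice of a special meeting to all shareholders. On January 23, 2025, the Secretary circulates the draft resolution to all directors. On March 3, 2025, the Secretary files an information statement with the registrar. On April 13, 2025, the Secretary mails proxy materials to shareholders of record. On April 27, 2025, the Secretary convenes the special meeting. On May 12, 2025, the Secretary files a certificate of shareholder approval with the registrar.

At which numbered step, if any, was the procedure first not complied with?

Step 2

(1) due by January 5, 2025 + 15 days = January 20, 2025; January 19, 2025 is within that limit.
(2) the permitted window runs from January 5, 2025 + 23 = January 28, 2025 to January 5, 2025 + 62 = March 8, 2025; January 23, 2025 is 5 days too early.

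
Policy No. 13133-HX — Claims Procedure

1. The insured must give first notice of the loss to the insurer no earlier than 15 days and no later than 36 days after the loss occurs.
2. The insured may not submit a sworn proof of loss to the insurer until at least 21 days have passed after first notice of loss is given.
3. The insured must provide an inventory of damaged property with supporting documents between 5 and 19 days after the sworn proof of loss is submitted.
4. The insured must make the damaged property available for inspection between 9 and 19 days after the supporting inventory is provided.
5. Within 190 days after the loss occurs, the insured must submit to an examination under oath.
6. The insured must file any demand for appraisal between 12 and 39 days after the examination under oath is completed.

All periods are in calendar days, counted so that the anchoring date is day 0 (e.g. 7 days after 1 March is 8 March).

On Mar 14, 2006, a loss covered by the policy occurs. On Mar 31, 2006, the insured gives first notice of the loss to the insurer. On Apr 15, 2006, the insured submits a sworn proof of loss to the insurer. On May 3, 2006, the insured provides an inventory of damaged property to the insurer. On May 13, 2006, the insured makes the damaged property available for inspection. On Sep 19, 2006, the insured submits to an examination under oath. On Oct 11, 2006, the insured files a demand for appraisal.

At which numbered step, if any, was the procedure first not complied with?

Step 1 — 15 and 36 days from Mar 14, 2006 (when the loss occurs) are Mar 29, 2006 and Apr 19, 2006 respectively; done Mar 31, 2006, which is between those dates.
Step 2 — must wait 21 days from Mar 31, 2006 (when first notice of loss is given), so not before Apr 21, 2006; Apr 15, 2006 is 6 days before the earliest permitted date.
No need to go further; step 2 was not satisfied.

Step 2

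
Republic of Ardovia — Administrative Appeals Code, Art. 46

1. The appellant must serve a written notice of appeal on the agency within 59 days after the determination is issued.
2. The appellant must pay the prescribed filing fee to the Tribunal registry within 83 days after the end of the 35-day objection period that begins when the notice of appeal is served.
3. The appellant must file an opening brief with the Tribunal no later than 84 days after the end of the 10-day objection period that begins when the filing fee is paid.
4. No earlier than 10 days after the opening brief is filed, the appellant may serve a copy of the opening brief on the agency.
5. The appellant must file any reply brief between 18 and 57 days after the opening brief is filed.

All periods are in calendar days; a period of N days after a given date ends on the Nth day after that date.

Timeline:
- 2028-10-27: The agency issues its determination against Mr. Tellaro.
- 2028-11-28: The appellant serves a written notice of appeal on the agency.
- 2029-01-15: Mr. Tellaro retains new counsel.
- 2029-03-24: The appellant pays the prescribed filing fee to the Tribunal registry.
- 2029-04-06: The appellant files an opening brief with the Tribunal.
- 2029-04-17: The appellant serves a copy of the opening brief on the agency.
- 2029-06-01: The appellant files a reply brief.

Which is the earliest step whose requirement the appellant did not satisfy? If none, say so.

Step 1 — counting 59 days from 2028-10-27 (when the determination is issued) gives a deadline of 2028-12-25; completed 2028-11-28, before the deadline.
Step 2 — counting 83 days from 2029-01-02 (end of the 35-day objection period, which began when the notice of appeal is served on 2028-11-28) gives a deadline of 2029-03-26; completed 2029-03-24, before the deadline.
Step 3 — counting 84 days from 2029-04-03 (end of the 10-day objection period, which began when the filing fee is paid on 2029-03-24) gives a deadline of 2029-06-26; done 2029-04-06 — timely.
Step 4 — must wait 10 days from 2029-04-06 (when the opening brief is filed), so not before 2029-04-16; 2029-04-17 is on or after that date.
Step 5 — 18 and 57 days from 2029-04-06 (when the opening brief is filed) are 2029-04-24 and 2029-06-02 respectively; 2029-06-01 falls inside that range.

None — every step was satisfied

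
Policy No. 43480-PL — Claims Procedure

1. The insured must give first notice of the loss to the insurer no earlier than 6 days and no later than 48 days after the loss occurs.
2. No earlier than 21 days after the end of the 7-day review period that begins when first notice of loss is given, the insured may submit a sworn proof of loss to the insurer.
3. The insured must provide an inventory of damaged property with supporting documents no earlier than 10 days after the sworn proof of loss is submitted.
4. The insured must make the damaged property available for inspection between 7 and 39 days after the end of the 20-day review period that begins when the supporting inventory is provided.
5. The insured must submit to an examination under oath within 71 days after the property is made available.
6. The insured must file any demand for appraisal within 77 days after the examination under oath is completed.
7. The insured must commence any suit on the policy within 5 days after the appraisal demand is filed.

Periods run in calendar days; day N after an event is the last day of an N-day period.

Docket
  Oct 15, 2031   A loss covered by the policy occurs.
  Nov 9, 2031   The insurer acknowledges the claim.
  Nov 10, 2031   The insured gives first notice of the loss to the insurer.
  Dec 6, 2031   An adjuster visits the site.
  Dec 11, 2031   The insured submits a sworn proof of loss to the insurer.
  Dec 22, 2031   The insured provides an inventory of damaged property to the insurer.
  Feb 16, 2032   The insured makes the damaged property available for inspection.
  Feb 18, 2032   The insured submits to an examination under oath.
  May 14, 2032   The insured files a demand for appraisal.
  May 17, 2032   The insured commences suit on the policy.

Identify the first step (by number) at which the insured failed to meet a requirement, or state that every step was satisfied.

(1) the permitted window runs from Oct 15, 2031 + 6 = Oct 21, 2031 to Oct 15, 2031 + 48 = Dec 2, 2031; Nov 10, 2031 falls inside that range.
(2) permitted from Nov 17, 2031 + 21 days = Dec 8, 2031 onward; done Dec 11, 2031, after the minimum wait.
(3) permitted from Dec 11, 2031 + 10 days = Dec 21, 2031 onward; done Dec 22, 2031, after the minimum wait.
(4) the permitted window runs from Jan 11, 2032 + 7 = Jan 18, 2032 to Jan 11, 2032 + 39 = Feb 19, 2032; done Feb 16, 2032 — within the window.
(5) due by Feb 16, 2032 + 71 days = Apr 27, 2032; done Feb 18, 2032 — timely.
(6) due by Feb 18, 2032 + 77 days = May 5, 2032; done May 14, 2032 — 9 days late.

Step 6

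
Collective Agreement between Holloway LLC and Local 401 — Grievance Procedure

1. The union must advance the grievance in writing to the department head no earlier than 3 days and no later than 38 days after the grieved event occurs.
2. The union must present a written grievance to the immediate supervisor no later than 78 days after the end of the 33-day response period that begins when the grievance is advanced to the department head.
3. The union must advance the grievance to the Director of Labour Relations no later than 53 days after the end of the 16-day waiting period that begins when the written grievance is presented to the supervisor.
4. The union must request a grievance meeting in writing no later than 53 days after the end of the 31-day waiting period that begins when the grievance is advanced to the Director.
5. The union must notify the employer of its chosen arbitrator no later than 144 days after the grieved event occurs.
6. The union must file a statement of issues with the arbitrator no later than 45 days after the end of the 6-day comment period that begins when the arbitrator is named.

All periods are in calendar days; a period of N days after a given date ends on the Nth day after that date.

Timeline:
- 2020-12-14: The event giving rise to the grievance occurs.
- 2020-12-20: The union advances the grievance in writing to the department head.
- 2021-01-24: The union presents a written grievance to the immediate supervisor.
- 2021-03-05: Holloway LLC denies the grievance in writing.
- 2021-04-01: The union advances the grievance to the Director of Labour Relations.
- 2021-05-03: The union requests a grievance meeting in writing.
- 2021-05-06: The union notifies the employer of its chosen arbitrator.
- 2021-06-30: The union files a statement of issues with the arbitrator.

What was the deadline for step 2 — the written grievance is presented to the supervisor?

2021-04-10

The grievance is advanced to the department head on 2020-12-20; the 33-day response period therefore ends 2021-01-22, and step 2 runs from that date. 78 days after 2021-01-22 is 2021-04-10.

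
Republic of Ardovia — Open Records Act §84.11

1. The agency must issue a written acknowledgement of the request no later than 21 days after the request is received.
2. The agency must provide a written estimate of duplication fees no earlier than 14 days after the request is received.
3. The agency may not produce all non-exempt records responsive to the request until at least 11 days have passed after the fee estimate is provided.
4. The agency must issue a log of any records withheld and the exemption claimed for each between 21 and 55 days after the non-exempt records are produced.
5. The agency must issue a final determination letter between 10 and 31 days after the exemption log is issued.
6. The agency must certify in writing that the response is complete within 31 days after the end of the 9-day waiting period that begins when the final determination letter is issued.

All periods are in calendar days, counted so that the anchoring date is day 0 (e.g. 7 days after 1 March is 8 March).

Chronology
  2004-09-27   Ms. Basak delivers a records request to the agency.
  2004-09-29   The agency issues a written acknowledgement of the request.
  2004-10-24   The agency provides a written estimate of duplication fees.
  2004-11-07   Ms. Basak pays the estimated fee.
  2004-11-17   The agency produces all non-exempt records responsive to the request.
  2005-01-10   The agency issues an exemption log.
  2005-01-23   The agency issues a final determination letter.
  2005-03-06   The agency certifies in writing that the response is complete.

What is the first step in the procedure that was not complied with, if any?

Step 6

Step 1: 21 days after 2004-09-27 (when the request is received) is 2004-10-18; completed 2004-09-29, before the deadline.
Step 2: the earliest permitted date is 14 days after 2004-09-27 (when the request is received), i.e. 2004-10-11; done 2004-10-24, after the minimum wait.
Step 3: the earliest permitted date is 11 days after 2004-10-24 (when the fee estimate is provided), i.e. 2004-11-04; done 2004-11-17, after the minimum wait.
Step 4: the window is 21–55 days after 2004-11-17 (when the non-exempt records are produced), so 2004-12-08 through 2005-01-11; done 2005-01-10, which is between those dates.
Step 5: the window is 10–31 days after 2005-01-10 (when the exemption log is issued), so 2005-01-20 through 2005-02-10; done 2005-01-23, which is between those dates.
Step 6: 31 days after 2005-02-01 (end of the 9-day waiting period, which began when the final determination letter is issued on 2005-01-23) is 2005-03-04; 2005-03-06 misses that deadline by 2 days.
No need to go further; step 6 was not satisfied.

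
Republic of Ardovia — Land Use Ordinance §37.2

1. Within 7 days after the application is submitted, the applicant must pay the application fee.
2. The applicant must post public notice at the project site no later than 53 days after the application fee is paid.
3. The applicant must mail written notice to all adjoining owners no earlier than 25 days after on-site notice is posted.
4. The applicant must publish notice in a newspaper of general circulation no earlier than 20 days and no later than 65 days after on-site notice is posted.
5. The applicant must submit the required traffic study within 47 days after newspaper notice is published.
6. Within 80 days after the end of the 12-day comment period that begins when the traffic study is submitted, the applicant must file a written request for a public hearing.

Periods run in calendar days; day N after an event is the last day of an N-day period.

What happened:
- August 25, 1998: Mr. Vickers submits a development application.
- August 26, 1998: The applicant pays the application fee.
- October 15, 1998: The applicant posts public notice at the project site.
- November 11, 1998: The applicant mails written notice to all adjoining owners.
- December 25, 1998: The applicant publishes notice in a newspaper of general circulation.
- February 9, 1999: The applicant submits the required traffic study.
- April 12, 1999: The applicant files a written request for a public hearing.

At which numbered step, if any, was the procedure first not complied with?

(1) due by August 25, 1998 + 7 days = September 1, 1998; completed August 26, 1998, before the deadline.
(2) due by August 26, 1998 + 53 days = October 18, 1998; October 15, 1998 is within that limit.
(3) permitted from October 15, 1998 + 25 days = November 9, 1998 onward; November 11, 1998 is on or after that date.
(4) the permitted window runs from October 15, 1998 + 20 = November 4, 1998 to October 15, 1998 + 65 = December 19, 1998; December 25, 1998 is 6 days past the end of the window.
The analysis stops there.

Step 4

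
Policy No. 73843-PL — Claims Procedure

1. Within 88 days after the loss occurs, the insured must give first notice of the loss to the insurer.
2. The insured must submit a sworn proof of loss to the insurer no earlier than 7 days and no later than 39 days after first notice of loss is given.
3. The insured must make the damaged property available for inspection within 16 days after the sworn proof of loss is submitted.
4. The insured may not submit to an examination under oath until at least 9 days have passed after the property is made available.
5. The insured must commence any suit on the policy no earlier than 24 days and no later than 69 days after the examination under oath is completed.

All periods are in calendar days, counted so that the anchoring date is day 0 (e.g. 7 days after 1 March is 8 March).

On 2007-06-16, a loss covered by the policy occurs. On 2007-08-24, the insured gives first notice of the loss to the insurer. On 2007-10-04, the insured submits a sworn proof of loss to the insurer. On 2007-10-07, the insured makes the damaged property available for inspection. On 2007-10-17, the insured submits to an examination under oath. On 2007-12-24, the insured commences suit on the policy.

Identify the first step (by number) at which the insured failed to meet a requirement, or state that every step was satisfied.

Step 1 — counting 88 days from 2007-06-16 (when the loss occurs) gives a deadline of 2007-09-12; completed 2007-08-24, before the deadline.
Step 2 — 7 and 39 days from 2007-08-24 (when first notice of loss is given) are 2007-08-31 and 2007-10-02 respectively; done 2007-10-04 — 2 days after the window closed.

Step 2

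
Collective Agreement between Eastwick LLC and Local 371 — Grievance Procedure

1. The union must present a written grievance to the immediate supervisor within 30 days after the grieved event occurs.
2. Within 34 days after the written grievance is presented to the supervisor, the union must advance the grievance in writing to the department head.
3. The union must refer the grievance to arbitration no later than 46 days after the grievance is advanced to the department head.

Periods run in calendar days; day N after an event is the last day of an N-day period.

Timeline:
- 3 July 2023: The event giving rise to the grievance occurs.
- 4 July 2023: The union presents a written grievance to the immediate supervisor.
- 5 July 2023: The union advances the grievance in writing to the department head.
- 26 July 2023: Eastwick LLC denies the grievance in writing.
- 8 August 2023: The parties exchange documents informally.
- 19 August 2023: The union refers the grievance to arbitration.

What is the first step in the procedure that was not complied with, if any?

None — every step was satisfied

(1) due by 3 July 2023 + 30 days = 2 August 2023; done 4 July 2023 — timely.
(2) due by 4 July 2023 + 34 days = 7 August 2023; completed 5 July 2023, before the deadline.
(3) due by 5 July 2023 + 46 days = 20 August 2023; completed 19 August 2023, before the deadline.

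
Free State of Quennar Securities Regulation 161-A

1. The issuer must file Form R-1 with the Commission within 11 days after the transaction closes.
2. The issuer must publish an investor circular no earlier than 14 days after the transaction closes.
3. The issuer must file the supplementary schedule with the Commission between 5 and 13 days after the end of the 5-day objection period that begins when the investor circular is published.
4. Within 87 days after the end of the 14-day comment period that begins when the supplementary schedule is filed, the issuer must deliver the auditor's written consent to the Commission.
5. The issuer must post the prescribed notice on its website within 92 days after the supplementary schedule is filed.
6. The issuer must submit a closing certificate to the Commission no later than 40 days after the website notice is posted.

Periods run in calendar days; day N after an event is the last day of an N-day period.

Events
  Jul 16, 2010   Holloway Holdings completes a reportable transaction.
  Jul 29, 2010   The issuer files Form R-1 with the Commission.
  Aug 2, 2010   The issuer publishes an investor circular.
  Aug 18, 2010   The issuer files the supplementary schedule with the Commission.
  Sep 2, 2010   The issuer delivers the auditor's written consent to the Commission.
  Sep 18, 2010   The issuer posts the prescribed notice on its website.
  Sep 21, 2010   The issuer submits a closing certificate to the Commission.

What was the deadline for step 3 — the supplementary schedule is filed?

Aug 20, 2010

The investor circular is published on Aug 2, 2010; the 5-day objection period therefore ends Aug 7, 2010, and step 3 runs from that date. The window is 5–13 days after Aug 7, 2010; it closes on Aug 20, 2010.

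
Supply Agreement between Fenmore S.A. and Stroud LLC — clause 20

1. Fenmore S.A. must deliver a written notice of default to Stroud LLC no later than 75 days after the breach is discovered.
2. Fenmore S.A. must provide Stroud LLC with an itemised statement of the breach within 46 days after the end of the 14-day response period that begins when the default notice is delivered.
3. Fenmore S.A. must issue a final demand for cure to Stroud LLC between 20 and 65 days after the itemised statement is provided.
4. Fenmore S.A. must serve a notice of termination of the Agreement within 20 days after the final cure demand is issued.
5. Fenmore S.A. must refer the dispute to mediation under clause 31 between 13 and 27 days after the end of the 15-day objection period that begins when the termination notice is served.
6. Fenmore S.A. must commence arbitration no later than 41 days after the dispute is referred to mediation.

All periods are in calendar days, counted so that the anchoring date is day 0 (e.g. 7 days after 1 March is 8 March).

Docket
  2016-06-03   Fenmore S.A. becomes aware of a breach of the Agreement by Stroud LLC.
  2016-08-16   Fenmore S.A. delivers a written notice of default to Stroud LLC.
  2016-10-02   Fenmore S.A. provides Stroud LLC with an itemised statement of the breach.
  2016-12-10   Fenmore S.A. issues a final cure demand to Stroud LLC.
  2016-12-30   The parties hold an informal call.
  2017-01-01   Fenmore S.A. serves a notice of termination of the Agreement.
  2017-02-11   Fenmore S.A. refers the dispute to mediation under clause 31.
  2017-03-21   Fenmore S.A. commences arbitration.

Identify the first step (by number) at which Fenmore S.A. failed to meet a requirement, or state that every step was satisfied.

Step 3

(1) due by 2016-06-03 + 75 days = 2016-08-17; completed 2016-08-16, before the deadline.
(2) due by 2016-08-30 + 46 days = 2016-10-15; done 2016-10-02 — timely.
(3) the permitted window runs from 2016-10-02 + 20 = 2016-10-22 to 2016-10-02 + 65 = 2016-12-06; done 2016-12-10 — 4 days after the window closed.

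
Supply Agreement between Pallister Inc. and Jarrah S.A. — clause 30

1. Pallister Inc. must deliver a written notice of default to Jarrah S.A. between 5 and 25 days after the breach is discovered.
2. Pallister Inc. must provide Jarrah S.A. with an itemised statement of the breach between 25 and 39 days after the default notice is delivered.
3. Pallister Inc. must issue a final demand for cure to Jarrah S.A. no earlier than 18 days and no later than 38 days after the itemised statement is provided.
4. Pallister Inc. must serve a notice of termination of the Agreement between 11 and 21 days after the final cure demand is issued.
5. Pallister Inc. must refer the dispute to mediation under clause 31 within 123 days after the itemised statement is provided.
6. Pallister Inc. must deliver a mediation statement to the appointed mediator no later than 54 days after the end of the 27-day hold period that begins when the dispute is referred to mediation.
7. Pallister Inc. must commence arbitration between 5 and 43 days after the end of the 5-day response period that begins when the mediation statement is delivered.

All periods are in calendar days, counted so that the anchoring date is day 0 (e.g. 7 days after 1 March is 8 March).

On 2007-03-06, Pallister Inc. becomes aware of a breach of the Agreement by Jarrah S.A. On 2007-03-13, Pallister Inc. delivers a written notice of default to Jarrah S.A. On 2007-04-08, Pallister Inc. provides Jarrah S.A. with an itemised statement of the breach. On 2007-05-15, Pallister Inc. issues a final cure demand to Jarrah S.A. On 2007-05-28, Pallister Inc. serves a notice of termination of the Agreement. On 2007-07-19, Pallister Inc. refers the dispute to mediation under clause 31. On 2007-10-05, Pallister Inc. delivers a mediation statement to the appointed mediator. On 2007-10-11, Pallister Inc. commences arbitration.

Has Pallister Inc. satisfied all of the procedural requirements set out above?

Step 1 — 5 and 25 days from 2007-03-06 (when the breach is discovered) are 2007-03-11 and 2007-03-31 respectively; done 2007-03-13 — within the window.
Step 2 — 25 and 39 days from 2007-03-13 (when the default notice is delivered) are 2007-04-07 and 2007-04-21 respectively; done 2007-04-08, which is between those dates.
Step 3 — 18 and 38 days from 2007-04-08 (when the itemised statement is provided) are 2007-04-26 and 2007-05-16 respectively; done 2007-05-15, which is between those dates.
Step 4 — 11 and 21 days from 2007-05-15 (when the final cure demand is issued) are 2007-05-26 and 2007-06-05 respectively; 2007-05-28 falls inside that range.
Step 5 — counting 123 days from 2007-04-08 (when the itemised statement is provided) gives a deadline of 2007-08-09; completed 2007-07-19, before the deadline.
Step 6 — counting 54 days from 2007-08-15 (end of the 27-day hold period, which began when the dispute is referred to mediation on 2007-07-19) gives a deadline of 2007-10-08; completed 2007-10-05, before the deadline.
Step 7 — 5 and 43 days from 2007-10-10 (end of the 5-day response period, which began when the mediation statement is delivered on 2007-10-05) are 2007-10-15 and 2007-11-22 respectively; 2007-10-11 is 4 days too early.
The procedure was therefore not followed at step 7.

No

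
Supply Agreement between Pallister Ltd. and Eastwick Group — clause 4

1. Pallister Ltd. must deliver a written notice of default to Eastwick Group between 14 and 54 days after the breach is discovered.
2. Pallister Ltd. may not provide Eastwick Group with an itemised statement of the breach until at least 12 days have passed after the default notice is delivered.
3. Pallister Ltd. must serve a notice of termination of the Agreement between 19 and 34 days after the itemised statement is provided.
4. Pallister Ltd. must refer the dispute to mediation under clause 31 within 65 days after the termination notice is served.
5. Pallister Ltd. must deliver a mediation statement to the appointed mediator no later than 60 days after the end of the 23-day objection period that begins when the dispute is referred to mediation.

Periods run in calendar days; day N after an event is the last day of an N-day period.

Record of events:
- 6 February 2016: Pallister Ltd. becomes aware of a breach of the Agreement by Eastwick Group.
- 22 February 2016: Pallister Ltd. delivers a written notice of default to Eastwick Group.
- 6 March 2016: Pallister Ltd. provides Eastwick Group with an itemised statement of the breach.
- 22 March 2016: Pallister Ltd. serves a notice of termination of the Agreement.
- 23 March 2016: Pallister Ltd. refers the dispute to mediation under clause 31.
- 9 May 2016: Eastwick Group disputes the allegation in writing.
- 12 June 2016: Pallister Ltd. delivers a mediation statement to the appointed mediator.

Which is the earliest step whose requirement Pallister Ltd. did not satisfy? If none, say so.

Step 1 — 14 and 54 days from 6 February 2016 (when the breach is discovered) are 20 February 2016 and 31 March 2016 respectively; 22 February 2016 falls inside that range.
Step 2 — must wait 12 days from 22 February 2016 (when the default notice is delivered), so not before 5 March 2016; 6 March 2016 is on or after that date.
Step 3 — 19 and 34 days from 6 March 2016 (when the itemised statement is provided) are 25 March 2016 and 9 April 2016 respectively; done 22 March 2016 — 3 days before the window opened.
No need to go further; step 3 was not satisfied.

Step 3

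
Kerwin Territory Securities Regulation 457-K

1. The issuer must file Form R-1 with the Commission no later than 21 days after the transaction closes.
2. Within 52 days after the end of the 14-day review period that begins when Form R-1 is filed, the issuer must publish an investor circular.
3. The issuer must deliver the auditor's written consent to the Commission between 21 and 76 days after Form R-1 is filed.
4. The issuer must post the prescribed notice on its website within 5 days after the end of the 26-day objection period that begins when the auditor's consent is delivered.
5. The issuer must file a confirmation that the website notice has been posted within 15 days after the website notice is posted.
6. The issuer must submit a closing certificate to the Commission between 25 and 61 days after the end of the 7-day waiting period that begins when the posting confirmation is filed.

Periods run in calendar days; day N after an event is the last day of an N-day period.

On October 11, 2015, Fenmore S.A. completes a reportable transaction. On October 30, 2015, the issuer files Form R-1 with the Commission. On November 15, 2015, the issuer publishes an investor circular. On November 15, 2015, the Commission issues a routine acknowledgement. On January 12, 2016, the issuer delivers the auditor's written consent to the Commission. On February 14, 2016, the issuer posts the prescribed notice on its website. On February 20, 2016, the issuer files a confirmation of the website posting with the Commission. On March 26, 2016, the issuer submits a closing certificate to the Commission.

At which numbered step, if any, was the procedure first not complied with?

(1) due by October 11, 2015 + 21 days = November 1, 2015; October 30, 2015 is within that limit.
(2) due by November 13, 2015 + 52 days = January 4, 2016; November 15, 2015 is within that limit.
(3) the permitted window runs from October 30, 2015 + 21 = November 20, 2015 to October 30, 2015 + 76 = January 14, 2016; January 12, 2016 falls inside that range.
(4) due by February 7, 2016 + 5 days = February 12, 2016; February 14, 2016 misses that deadline by 2 days.
That is the first point of non-compliance.

Step 4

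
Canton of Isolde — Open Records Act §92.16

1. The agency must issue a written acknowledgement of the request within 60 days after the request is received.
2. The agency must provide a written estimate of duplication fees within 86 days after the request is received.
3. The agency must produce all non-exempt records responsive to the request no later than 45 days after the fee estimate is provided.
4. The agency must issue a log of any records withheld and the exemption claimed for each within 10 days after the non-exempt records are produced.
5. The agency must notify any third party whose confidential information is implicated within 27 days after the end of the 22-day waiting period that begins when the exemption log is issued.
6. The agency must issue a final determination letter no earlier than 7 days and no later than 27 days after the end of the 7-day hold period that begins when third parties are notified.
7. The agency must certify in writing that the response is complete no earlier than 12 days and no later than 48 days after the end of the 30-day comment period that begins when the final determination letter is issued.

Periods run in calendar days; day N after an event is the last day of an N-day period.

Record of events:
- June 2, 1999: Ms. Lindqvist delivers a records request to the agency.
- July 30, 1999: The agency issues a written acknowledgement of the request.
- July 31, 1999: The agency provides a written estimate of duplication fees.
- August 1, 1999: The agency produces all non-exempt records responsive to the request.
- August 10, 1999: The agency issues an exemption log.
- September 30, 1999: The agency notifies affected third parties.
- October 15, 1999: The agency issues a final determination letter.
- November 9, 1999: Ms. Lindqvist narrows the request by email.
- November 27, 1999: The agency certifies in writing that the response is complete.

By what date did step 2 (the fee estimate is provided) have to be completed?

August 27, 1999

Step 2 runs from June 2, 1999, when the request is received. 86 days after June 2, 1999 is August 27, 1999.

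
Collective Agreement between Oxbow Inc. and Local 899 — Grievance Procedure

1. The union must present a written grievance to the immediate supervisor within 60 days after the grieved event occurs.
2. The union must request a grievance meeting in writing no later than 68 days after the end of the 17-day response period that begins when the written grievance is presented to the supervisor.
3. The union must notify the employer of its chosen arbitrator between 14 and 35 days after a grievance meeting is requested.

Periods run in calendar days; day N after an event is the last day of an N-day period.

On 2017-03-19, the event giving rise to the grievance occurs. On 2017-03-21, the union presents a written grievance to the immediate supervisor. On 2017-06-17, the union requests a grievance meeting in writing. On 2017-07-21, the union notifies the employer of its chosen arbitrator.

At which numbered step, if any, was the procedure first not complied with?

Step 1 — counting 60 days from 2017-03-19 (when the grieved event occurs) gives a deadline of 2017-05-18; completed 2017-03-21, before the deadline.
Step 2 — counting 68 days from 2017-04-07 (end of the 17-day response period, which began when the written grievance is presented to the supervisor on 2017-03-21) gives a deadline of 2017-06-14; done 2017-06-17 — 3 days late.

Step 2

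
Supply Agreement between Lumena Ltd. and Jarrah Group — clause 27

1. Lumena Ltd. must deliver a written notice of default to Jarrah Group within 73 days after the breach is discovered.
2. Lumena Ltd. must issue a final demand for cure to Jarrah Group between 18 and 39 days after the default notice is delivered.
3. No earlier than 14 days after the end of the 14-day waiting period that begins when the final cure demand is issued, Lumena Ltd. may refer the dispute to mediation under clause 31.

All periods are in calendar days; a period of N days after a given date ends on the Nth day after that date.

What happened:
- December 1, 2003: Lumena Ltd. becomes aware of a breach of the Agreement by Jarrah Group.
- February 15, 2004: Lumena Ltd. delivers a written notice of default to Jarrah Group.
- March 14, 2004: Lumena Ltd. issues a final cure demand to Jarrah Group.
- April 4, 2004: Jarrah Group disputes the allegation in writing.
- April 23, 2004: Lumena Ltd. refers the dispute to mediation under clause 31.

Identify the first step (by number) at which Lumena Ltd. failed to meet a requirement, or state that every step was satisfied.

Step 1

Step 1: 73 days after December 1, 2003 (when the breach is discovered) is February 12, 2004; February 15, 2004 misses that deadline by 3 days.
No need to go further; step 1 was not satisfied.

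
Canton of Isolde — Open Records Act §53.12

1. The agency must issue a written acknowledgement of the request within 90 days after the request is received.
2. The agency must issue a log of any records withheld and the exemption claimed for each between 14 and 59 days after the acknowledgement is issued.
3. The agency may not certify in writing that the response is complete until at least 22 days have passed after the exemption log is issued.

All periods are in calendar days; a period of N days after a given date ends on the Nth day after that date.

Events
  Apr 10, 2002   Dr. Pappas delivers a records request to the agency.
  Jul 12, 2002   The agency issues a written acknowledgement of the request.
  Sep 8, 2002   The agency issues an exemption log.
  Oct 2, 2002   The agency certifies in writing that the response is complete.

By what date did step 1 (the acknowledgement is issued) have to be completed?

Step 1 runs from Apr 10, 2002, when the request is received. 90 days after Apr 10, 2002 is Jul 9, 2002.

Jul 9, 2002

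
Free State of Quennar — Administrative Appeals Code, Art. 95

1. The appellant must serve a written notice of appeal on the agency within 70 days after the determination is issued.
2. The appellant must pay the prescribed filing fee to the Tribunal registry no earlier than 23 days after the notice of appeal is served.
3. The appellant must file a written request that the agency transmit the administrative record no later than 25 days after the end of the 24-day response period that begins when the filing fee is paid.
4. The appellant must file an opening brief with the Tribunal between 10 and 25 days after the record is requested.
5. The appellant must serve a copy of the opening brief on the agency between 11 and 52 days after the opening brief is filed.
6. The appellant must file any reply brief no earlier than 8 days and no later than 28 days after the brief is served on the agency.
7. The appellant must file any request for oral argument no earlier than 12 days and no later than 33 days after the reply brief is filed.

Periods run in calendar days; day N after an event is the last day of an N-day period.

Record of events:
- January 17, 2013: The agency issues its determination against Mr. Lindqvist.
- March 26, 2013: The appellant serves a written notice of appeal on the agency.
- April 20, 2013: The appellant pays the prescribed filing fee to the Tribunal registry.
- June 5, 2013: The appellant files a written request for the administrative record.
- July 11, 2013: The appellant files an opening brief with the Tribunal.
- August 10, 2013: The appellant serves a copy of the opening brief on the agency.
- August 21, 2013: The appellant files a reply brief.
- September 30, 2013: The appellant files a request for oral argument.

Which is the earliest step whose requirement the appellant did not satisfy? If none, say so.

Step 4

Step 1 — counting 70 days from January 17, 2013 (when the determination is issued) gives a deadline of March 28, 2013; completed March 26, 2013, before the deadline.
Step 2 — must wait 23 days from March 26, 2013 (when the notice of appeal is served), so not before April 18, 2013; done April 20, 2013, after the minimum wait.
Step 3 — counting 25 days from May 14, 2013 (end of the 24-day response period, which began when the filing fee is paid on April 20, 2013) gives a deadline of June 8, 2013; done June 5, 2013 — timely.
Step 4 — 10 and 25 days from June 5, 2013 (when the record is requested) are June 15, 2013 and June 30, 2013 respectively; done July 11, 2013 — 11 days after the window closed.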